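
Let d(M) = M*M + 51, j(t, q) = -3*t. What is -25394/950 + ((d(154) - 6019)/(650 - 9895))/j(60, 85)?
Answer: -23467386/878275 ≈ -26.720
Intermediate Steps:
d(M) = 51 + M² (d(M) = M² + 51 = 51 + M²)
-25394/950 + ((d(154) - 6019)/(650 - 9895))/j(60, 85) = -25394/950 + (((51 + 154²) - 6019)/(650 - 9895))/((-3*60)) = -25394*1/950 + (((51 + 23716) - 6019)/(-9245))/(-180) = -12697/475 + ((23767 - 6019)*(-1/9245))*(-1/180) = -12697/475 + (17748*(-1/9245))*(-1/180) = -12697/475 - 17748/9245*(-1/180) = -12697/475 + 493/46225 = -23467386/878275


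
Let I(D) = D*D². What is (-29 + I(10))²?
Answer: 942841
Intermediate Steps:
I(D) = D³
(-29 + I(10))² = (-29 + 10³)² = (-29 + 1000)² = 971² = 942841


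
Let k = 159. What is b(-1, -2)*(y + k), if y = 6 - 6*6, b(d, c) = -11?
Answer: -1419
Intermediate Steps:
y = -30 (y = 6 - 36 = -30)
b(-1, -2)*(y + k) = -11*(-30 + 159) = -11*129 = -1419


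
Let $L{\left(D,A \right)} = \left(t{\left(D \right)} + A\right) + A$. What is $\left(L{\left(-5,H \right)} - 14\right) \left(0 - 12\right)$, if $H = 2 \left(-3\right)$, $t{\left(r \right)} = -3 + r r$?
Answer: $48$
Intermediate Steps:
$t{\left(r \right)} = -3 + r^{2}$
$H = -6$
$L{\left(D,A \right)} = -3 + D^{2} + 2 A$ ($L{\left(D,A \right)} = \left(\left(-3 + D^{2}\right) + A\right) + A = \left(-3 + A + D^{2}\right) + A = -3 + D^{2} + 2 A$)
$\left(L{\left(-5,H \right)} - 14\right) \left(0 - 12\right) = \left(\left(-3 + \left(-5\right)^{2} + 2 \left(-6\right)\right) - 14\right) \left(0 - 12\right) = \left(\left(-3 + 25 - 12\right) - 14\right) \left(0 - 12\right) = \left(10 - 14\right) \left(-12\right) = \left(-4\right) \left(-12\right) = 48$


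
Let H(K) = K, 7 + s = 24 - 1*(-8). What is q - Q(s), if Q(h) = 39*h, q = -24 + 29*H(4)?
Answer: -883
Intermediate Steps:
s = 25 (s = -7 + (24 - 1*(-8)) = -7 + (24 + 8) = -7 + 32 = 25)
q = 92 (q = -24 + 29*4 = -24 + 116 = 92)
q - Q(s) = 92 - 39*25 = 92 - 1*975 = 92 - 975 = -883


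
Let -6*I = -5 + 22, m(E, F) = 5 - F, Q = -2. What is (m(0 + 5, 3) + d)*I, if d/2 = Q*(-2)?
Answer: -85/3 ≈ -28.333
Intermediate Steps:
I = -17/6 (I = -(-5 + 22)/6 = -1/6*17 = -17/6 ≈ -2.8333)
d = 8 (d = 2*(-2*(-2)) = 2*4 = 8)
(m(0 + 5, 3) + d)*I = ((5 - 1*3) + 8)*(-17/6) = ((5 - 3) + 8)*(-17/6) = (2 + 8)*(-17/6) = 10*(-17/6) = -85/3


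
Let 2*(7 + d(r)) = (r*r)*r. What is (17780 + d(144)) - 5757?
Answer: 1505008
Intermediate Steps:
d(r) = -7 + r³/2 (d(r) = -7 + ((r*r)*r)/2 = -7 + (r²*r)/2 = -7 + r³/2)
(17780 + d(144)) - 5757 = (17780 + (-7 + (½)*144³)) - 5757 = (17780 + (-7 + (½)*2985984)) - 5757 = (17780 + (-7 + 1492992)) - 5757 = (17780 + 1492985) - 5757 = 1510765 - 5757 = 1505008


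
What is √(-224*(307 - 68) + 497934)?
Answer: √444398 ≈ 666.63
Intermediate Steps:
√(-224*(307 - 68) + 497934) = √(-224*239 + 497934) = √(-53536 + 497934) = √444398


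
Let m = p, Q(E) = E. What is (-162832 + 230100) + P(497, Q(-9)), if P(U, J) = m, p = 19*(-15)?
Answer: 66983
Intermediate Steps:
p = -285
m = -285
P(U, J) = -285
(-162832 + 230100) + P(497, Q(-9)) = (-162832 + 230100) - 285 = 67268 - 285 = 66983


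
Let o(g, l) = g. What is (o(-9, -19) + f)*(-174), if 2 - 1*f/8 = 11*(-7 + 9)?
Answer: 29406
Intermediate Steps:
f = -160 (f = 16 - 88*(-7 + 9) = 16 - 88*2 = 16 - 8*22 = 16 - 176 = -160)
(o(-9, -19) + f)*(-174) = (-9 - 160)*(-174) = -169*(-174) = 29406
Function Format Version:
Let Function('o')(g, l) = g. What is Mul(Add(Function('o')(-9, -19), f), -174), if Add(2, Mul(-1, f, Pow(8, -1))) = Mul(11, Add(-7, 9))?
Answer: 29406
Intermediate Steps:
f = -160 (f = Add(16, Mul(-8, Mul(11, Add(-7, 9)))) = Add(16, Mul(-8, Mul(11, 2))) = Add(16, Mul(-8, 22)) = Add(16, -176) = -160)
Mul(Add(Function('o')(-9, -19), f), -174) = Mul(Add(-9, -160), -174) = Mul(-169, -174) = 29406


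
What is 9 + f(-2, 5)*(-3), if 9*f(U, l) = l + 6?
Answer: 16/3 ≈ 5.3333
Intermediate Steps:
f(U, l) = 2/3 + l/9 (f(U, l) = (l + 6)/9 = (6 + l)/9 = 2/3 + l/9)
9 + f(-2, 5)*(-3) = 9 + (2/3 + (1/9)*5)*(-3) = 9 + (2/3 + 5/9)*(-3) = 9 + (11/9)*(-3) = 9 - 11/3 = 16/3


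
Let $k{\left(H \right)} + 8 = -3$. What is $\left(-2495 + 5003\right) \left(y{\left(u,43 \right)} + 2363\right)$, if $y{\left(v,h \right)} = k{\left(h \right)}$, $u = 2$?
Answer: $5898816$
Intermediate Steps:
$k{\left(H \right)} = -11$ ($k{\left(H \right)} = -8 - 3 = -11$)
$y{\left(v,h \right)} = -11$
$\left(-2495 + 5003\right) \left(y{\left(u,43 \right)} + 2363\right) = \left(-2495 + 5003\right) \left(-11 + 2363\right) = 2508 \cdot 2352 = 5898816$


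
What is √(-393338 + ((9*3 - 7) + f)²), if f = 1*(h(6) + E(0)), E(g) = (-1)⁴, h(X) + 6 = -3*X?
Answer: 17*I*√1361 ≈ 627.16*I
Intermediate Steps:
h(X) = -6 - 3*X
E(g) = 1
f = -23 (f = 1*((-6 - 3*6) + 1) = 1*((-6 - 18) + 1) = 1*(-24 + 1) = 1*(-23) = -23)
√(-393338 + ((9*3 - 7) + f)²) = √(-393338 + ((9*3 - 7) - 23)²) = √(-393338 + ((27 - 7) - 23)²) = √(-393338 + (20 - 23)²) = √(-393338 + (-3)²) = √(-393338 + 9) = √(-393329) = 17*I*√1361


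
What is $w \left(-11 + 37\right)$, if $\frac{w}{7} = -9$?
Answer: $-1638$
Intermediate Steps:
$w = -63$ ($w = 7 \left(-9\right) = -63$)
$w \left(-11 + 37\right) = - 63 \left(-11 + 37\right) = \left(-63\right) 26 = -1638$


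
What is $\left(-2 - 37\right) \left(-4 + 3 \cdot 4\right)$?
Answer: $-312$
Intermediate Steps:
$\left(-2 - 37\right) \left(-4 + 3 \cdot 4\right) = - 39 \left(-4 + 12\right) = \left(-39\right) 8 = -312$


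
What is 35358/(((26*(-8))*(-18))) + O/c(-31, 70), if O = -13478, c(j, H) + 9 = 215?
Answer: -3598157/64272 ≈ -55.983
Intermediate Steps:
c(j, H) = 206 (c(j, H) = -9 + 215 = 206)
35358/(((26*(-8))*(-18))) + O/c(-31, 70) = 35358/(((26*(-8))*(-18))) - 13478/206 = 35358/((-208*(-18))) - 13478*1/206 = 35358/3744 - 6739/103 = 35358*(1/3744) - 6739/103 = 5893/624 - 6739/103 = -3598157/64272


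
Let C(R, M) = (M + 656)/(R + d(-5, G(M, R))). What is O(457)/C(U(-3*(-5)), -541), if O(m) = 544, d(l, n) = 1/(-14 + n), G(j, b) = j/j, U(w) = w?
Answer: 105536/1495 ≈ 70.593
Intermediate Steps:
G(j, b) = 1
C(R, M) = (656 + M)/(-1/13 + R) (C(R, M) = (M + 656)/(R + 1/(-14 + 1)) = (656 + M)/(R + 1/(-13)) = (656 + M)/(R - 1/13) = (656 + M)/(-1/13 + R))
O(457)/C(U(-3*(-5)), -541) = 544/((13*(656 - 541)/(-1 + 13*(-3*(-5))))) = 544/((13*115/(-1 + 13*15))) = 544/((13*115/(-1 + 195))) = 544/((13*115/194)) = 544/((13*(1/194)*115)) = 544/(1495/194) = 544*(194/1495) = 105536/1495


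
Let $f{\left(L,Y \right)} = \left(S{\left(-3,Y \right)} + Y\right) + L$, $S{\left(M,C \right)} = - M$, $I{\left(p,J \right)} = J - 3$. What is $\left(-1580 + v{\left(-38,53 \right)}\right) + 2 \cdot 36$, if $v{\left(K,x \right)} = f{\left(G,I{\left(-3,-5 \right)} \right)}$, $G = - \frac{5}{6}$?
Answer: $- \frac{9083}{6} \approx -1513.8$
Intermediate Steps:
$I{\left(p,J \right)} = -3 + J$
$G = - \frac{5}{6}$ ($G = \left(-5\right) \frac{1}{6} = - \frac{5}{6} \approx -0.83333$)
$f{\left(L,Y \right)} = 3 + L + Y$ ($f{\left(L,Y \right)} = \left(\left(-1\right) \left(-3\right) + Y\right) + L = \left(3 + Y\right) + L = 3 + L + Y$)
$v{\left(K,x \right)} = - \frac{35}{6}$ ($v{\left(K,x \right)} = 3 - \frac{5}{6} - 8 = - \frac{35}{6}$)
$\left(-1580 + v{\left(-38,53 \right)}\right) + 2 \cdot 36 = \left(-1580 - \frac{35}{6}\right) + 2 \cdot 36 = - \frac{9515}{6} + 72 = - \frac{9083}{6}$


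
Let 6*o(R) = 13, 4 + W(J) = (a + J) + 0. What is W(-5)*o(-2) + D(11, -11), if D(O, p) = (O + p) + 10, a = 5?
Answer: 4/3 ≈ 1.3333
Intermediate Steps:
D(O, p) = 10 + O + p
W(J) = 1 + J (W(J) = -4 + ((5 + J) + 0) = -4 + (5 + J) = 1 + J)
o(R) = 13/6 (o(R) = (1/6)*13 = 13/6)
W(-5)*o(-2) + D(11, -11) = (1 - 5)*(13/6) + (10 + 11 - 11) = -4*13/6 + 10 = -26/3 + 10 = 4/3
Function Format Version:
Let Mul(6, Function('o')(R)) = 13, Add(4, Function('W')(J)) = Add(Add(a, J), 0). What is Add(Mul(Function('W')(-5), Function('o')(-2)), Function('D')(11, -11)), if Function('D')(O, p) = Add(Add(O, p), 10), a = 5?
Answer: Rational(4, 3) ≈ 1.3333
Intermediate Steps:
Function('D')(O, p) = Add(10, O, p)
Function('W')(J) = Add(1, J) (Function('W')(J) = Add(-4, Add(Add(5, J), 0)) = Add(-4, Add(5, J)) = Add(1, J))
Function('o')(R) = Rational(13, 6) (Function('o')(R) = Mul(Rational(1, 6), 13) = Rational(13, 6))
Add(Mul(Function('W')(-5), Function('o')(-2)), Function('D')(11, -11)) = Add(Mul(Add(1, -5), Rational(13, 6)), Add(10, 11, -11)) = Add(Mul(-4, Rational(13, 6)), 10) = Add(Rational(-26, 3), 10) = Rational(4, 3)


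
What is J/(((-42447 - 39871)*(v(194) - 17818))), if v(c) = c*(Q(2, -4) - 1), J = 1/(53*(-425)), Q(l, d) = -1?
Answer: -1/33757800967700 ≈ -2.9623e-14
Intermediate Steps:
J = -1/22525 (J = 1/(-22525) = -1/22525 ≈ -4.4395e-5)
v(c) = -2*c (v(c) = c*(-1 - 1) = c*(-2) = -2*c)
J/(((-42447 - 39871)*(v(194) - 17818))) = -1/((-42447 - 39871)*(-2*194 - 17818))/22525 = -(-1/(82318*(-388 - 17818)))/22525 = -1/(22525*((-82318*(-18206)))) = -1/22525/1498681508 = -1/22525*1/1498681508 = -1/33757800967700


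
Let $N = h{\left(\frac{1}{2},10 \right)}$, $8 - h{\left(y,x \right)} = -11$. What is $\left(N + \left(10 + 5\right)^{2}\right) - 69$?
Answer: $175$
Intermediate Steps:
$h{\left(y,x \right)} = 19$ ($h{\left(y,x \right)} = 8 - -11 = 8 + 11 = 19$)
$N = 19$
$\left(N + \left(10 + 5\right)^{2}\right) - 69 = \left(19 + \left(10 + 5\right)^{2}\right) - 69 = \left(19 + 15^{2}\right) - 69 = \left(19 + 225\right) - 69 = 244 - 69 = 175$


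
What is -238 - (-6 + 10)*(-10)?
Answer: -198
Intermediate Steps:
-238 - (-6 + 10)*(-10) = -238 - 4*(-10) = -238 - 1*(-40) = -238 + 40 = -198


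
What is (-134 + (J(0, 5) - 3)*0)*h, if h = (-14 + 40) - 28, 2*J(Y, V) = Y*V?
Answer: 268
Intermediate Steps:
J(Y, V) = V*Y/2 (J(Y, V) = (Y*V)/2 = (V*Y)/2 = V*Y/2)
h = -2 (h = 26 - 28 = -2)
(-134 + (J(0, 5) - 3)*0)*h = (-134 + ((½)*5*0 - 3)*0)*(-2) = (-134 + (0 - 3)*0)*(-2) = (-134 - 3*0)*(-2) = (-134 + 0)*(-2) = -134*(-2) = 268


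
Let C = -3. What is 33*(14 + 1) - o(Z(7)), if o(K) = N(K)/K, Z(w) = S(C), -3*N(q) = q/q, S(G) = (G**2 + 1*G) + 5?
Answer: 16336/33 ≈ 495.03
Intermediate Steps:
S(G) = 5 + G + G**2 (S(G) = (G**2 + G) + 5 = (G + G**2) + 5 = 5 + G + G**2)
N(q) = -1/3 (N(q) = -q/(3*q) = -1/3*1 = -1/3)
Z(w) = 11 (Z(w) = 5 - 3 + (-3)**2 = 5 - 3 + 9 = 11)
o(K) = -1/(3*K)
33*(14 + 1) - o(Z(7)) = 33*(14 + 1) - (-1)/(3*11) = 33*15 - (-1)/(3*11) = 495 - 1*(-1/33) = 495 + 1/33 = 16336/33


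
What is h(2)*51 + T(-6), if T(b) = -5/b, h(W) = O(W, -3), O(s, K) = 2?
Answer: 617/6 ≈ 102.83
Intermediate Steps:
h(W) = 2
h(2)*51 + T(-6) = 2*51 - 5/(-6) = 102 - 5*(-1/6) = 102 + 5/6 = 617/6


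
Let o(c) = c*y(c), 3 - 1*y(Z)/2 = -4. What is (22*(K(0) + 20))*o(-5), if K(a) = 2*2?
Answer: -36960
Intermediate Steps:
K(a) = 4
y(Z) = 14 (y(Z) = 6 - 2*(-4) = 6 + 8 = 14)
o(c) = 14*c (o(c) = c*14 = 14*c)
(22*(K(0) + 20))*o(-5) = (22*(4 + 20))*(14*(-5)) = (22*24)*(-70) = 528*(-70) = -36960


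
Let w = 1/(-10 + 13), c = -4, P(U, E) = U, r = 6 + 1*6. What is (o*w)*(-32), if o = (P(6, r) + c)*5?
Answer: -320/3 ≈ -106.67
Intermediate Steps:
r = 12 (r = 6 + 6 = 12)
o = 10 (o = (6 - 4)*5 = 2*5 = 10)
w = ⅓ (w = 1/3 = ⅓ ≈ 0.33333)
(o*w)*(-32) = (10*(⅓))*(-32) = (10/3)*(-32) = -320/3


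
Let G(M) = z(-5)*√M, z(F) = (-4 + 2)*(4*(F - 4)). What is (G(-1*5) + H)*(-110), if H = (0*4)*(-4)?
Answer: -7920*I*√5 ≈ -17710.0*I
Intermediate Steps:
H = 0 (H = 0*(-4) = 0)
z(F) = 32 - 8*F (z(F) = -8*(-4 + F) = -2*(-16 + 4*F) = 32 - 8*F)
G(M) = 72*√M (G(M) = (32 - 8*(-5))*√M = (32 + 40)*√M = 72*√M)
(G(-1*5) + H)*(-110) = (72*√(-1*5) + 0)*(-110) = (72*√(-5) + 0)*(-110) = (72*(I*√5) + 0)*(-110) = (72*I*√5 + 0)*(-110) = (72*I*√5)*(-110) = -7920*I*√5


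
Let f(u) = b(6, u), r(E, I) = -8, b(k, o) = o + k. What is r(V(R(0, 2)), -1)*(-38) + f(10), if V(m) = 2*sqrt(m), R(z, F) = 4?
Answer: 320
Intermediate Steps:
b(k, o) = k + o
f(u) = 6 + u
r(V(R(0, 2)), -1)*(-38) + f(10) = -8*(-38) + (6 + 10) = 304 + 16 = 320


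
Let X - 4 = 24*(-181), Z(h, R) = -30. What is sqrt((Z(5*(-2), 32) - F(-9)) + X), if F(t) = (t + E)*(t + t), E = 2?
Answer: 4*I*sqrt(281) ≈ 67.052*I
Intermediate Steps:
X = -4340 (X = 4 + 24*(-181) = 4 - 4344 = -4340)
F(t) = 2*t*(2 + t) (F(t) = (t + 2)*(t + t) = (2 + t)*(2*t) = 2*t*(2 + t))
sqrt((Z(5*(-2), 32) - F(-9)) + X) = sqrt((-30 - 2*(-9)*(2 - 9)) - 4340) = sqrt((-30 - 2*(-9)*(-7)) - 4340) = sqrt((-30 - 1*126) - 4340) = sqrt((-30 - 126) - 4340) = sqrt(-156 - 4340) = sqrt(-4496) = 4*I*sqrt(281)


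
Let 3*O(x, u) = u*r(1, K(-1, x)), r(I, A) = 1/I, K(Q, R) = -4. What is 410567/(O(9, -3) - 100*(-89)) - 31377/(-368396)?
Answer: 151530464455/3278356004 ≈ 46.221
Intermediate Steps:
O(x, u) = u/3 (O(x, u) = (u/1)/3 = (u*1)/3 = u/3)
410567/(O(9, -3) - 100*(-89)) - 31377/(-368396) = 410567/((⅓)*(-3) - 100*(-89)) - 31377/(-368396) = 410567/(-1 + 8900) - 31377*(-1/368396) = 410567/8899 + 31377/368396 = 151530464455/3278356004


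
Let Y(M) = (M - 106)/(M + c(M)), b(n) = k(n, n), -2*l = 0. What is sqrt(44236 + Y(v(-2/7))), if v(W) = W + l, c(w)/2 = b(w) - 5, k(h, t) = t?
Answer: sqrt(15972730)/19 ≈ 210.35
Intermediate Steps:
l = 0 (l = -1/2*0 = 0)
b(n) = n
c(w) = -10 + 2*w (c(w) = 2*(w - 5) = 2*(-5 + w) = -10 + 2*w)
v(W) = W (v(W) = W + 0 = W)
Y(M) = (-106 + M)/(-10 + 3*M) (Y(M) = (M - 106)/(M + (-10 + 2*M)) = (-106 + M)/(-10 + 3*M))
sqrt(44236 + Y(v(-2/7))) = sqrt(44236 + (-106 - 2/7)/(-10 + 3*(-2/7))) = sqrt(44236 - 744/7/(-10 - 6/7)) = sqrt(44236 - 744/7/(-76/7)) = sqrt(44236 - 7/76*(-744/7)) = sqrt(44236 + 186/19) = sqrt(840670/19) = sqrt(15972730)/19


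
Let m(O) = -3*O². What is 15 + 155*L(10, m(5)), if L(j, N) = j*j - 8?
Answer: 14275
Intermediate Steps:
L(j, N) = -8 + j² (L(j, N) = j² - 8 = -8 + j²)
15 + 155*L(10, m(5)) = 15 + 155*(-8 + 10²) = 15 + 155*(-8 + 100) = 15 + 155*92 = 15 + 14260 = 14275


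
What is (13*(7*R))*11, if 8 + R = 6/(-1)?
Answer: -14014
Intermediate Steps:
R = -14 (R = -8 + 6/(-1) = -8 + 6*(-1) = -8 - 6 = -14)
(13*(7*R))*11 = (13*(7*(-14)))*11 = (13*(-98))*11 = -1274*11 = -14014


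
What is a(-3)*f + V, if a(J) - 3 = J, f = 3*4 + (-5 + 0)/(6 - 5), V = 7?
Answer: 7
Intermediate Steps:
f = 7 (f = 12 - 5/1 = 12 - 5*1 = 12 - 5 = 7)
a(J) = 3 + J
a(-3)*f + V = (3 - 3)*7 + 7 = 0*7 + 7 = 0 + 7 = 7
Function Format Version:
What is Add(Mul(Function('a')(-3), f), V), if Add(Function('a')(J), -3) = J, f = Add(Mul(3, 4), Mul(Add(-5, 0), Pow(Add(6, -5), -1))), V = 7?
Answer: 7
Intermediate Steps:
f = 7 (f = Add(12, Mul(-5, Pow(1, -1))) = Add(12, Mul(-5, 1)) = Add(12, -5) = 7)
Function('a')(J) = Add(3, J)
Add(Mul(Function('a')(-3), f), V) = Add(Mul(Add(3, -3), 7), 7) = Add(Mul(0, 7), 7) = Add(0, 7) = 7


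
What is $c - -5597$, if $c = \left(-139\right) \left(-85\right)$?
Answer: $17412$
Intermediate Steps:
$c = 11815$
$c - -5597 = 11815 - -5597 = 11815 + 5597 = 17412$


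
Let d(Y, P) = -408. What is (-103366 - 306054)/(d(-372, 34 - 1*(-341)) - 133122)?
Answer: 40942/13353 ≈ 3.0661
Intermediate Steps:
(-103366 - 306054)/(d(-372, 34 - 1*(-341)) - 133122) = (-103366 - 306054)/(-408 - 133122) = -409420/(-133530) = -409420*(-1/133530) = 40942/13353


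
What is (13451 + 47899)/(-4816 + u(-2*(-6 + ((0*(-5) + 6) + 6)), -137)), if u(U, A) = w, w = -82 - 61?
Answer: -20450/1653 ≈ -12.371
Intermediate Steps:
w = -143
u(U, A) = -143
(13451 + 47899)/(-4816 + u(-2*(-6 + ((0*(-5) + 6) + 6)), -137)) = (13451 + 47899)/(-4816 - 143) = 61350/(-4959) = 61350*(-1/4959) = -20450/1653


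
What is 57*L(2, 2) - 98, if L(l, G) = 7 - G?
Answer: 187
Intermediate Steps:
57*L(2, 2) - 98 = 57*(7 - 1*2) - 98 = 57*(7 - 2) - 98 = 57*5 - 98 = 285 - 98 = 187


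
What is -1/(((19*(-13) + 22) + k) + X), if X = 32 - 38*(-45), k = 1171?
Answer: -1/2688 ≈ -0.00037202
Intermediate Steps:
X = 1742 (X = 32 + 1710 = 1742)
-1/(((19*(-13) + 22) + k) + X) = -1/(((19*(-13) + 22) + 1171) + 1742) = -1/(((-247 + 22) + 1171) + 1742) = -1/((-225 + 1171) + 1742) = -1/(946 + 1742) = -1/2688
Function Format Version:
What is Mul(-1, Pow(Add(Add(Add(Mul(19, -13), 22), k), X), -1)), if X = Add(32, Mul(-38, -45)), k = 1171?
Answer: Rational(-1, 2688) ≈ -0.00037202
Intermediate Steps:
X = 1742 (X = Add(32, 1710) = 1742)
Mul(-1, Pow(Add(Add(Add(Mul(19, -13), 22), k), X), -1)) = Mul(-1, Pow(Add(Add(Add(Mul(19, -13), 22), 1171), 1742), -1)) = Mul(-1, Pow(Add(Add(Add(-247, 22), 1171), 1742), -1)) = Mul(-1, Pow(Add(Add(-225, 1171), 1742), -1)) = Mul(-1, Pow(Add(946, 1742), -1)) = Mul(-1, Pow(2688, -1)) = Mul(-1, Rational(1, 2688)) = Rational(-1, 2688)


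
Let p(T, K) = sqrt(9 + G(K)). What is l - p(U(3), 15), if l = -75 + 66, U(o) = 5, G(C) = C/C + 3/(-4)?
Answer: -9 - sqrt(37)/2 ≈ -12.041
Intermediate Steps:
G(C) = 1/4 (G(C) = 1 + 3*(-1/4) = 1 - 3/4 = 1/4)
p(T, K) = sqrt(37)/2 (p(T, K) = sqrt(9 + 1/4) = sqrt(37/4) = sqrt(37)/2)
l = -9
l - p(U(3), 15) = -9 - sqrt(37)/2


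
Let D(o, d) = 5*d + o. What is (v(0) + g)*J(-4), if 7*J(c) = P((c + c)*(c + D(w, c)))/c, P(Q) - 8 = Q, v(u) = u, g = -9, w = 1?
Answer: 432/7 ≈ 61.714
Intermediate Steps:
D(o, d) = o + 5*d
P(Q) = 8 + Q
J(c) = (8 + 2*c*(1 + 6*c))/(7*c) (J(c) = ((8 + (c + c)*(c + (1 + 5*c)))/c)/7 = ((8 + (2*c)*(1 + 6*c))/c)/7 = ((8 + 2*c*(1 + 6*c))/c)/7 = (8 + 2*c*(1 + 6*c))/(7*c))
(v(0) + g)*J(-4) = (0 - 9)*((2/7)*(4 - 4*(1 + 6*(-4)))/(-4)) = -18*(-1)*(4 - 4*(1 - 24))/(7*4) = -18*(-1)*(4 - 4*(-23))/(7*4) = -18*(-1)*(4 + 92)/(7*4) = -18*(-1)*96/(7*4) = -9*(-48/7) = 432/7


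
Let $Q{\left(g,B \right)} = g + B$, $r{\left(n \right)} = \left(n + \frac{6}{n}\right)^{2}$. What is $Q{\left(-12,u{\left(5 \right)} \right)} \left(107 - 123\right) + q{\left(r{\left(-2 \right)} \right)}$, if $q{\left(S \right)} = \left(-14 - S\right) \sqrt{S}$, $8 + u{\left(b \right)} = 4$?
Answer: $61$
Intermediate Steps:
$u{\left(b \right)} = -4$ ($u{\left(b \right)} = -8 + 4 = -4$)
$Q{\left(g,B \right)} = B + g$
$q{\left(S \right)} = \sqrt{S} \left(-14 - S\right)$
$Q{\left(-12,u{\left(5 \right)} \right)} \left(107 - 123\right) + q{\left(r{\left(-2 \right)} \right)} = \left(-4 - 12\right) \left(107 - 123\right) + \sqrt{\frac{\left(6 + \left(-2\right)^{2}\right)^{2}}{4}} \left(-14 - \frac{\left(6 + \left(-2\right)^{2}\right)^{2}}{4}\right) = \left(-16\right) \left(-16\right) + \sqrt{\frac{\left(6 + 4\right)^{2}}{4}} \left(-14 - \frac{\left(6 + 4\right)^{2}}{4}\right) = 256 + \sqrt{\frac{10^{2}}{4}} \left(-14 - \frac{10^{2}}{4}\right) = 256 + \sqrt{\frac{1}{4} \cdot 100} \left(-14 - \frac{1}{4} \cdot 100\right) = 256 + \sqrt{25} \left(-14 - 25\right) = 256 + 5 \left(-14 - 25\right) = 256 + 5 \left(-39\right) = 256 - 195 = 61$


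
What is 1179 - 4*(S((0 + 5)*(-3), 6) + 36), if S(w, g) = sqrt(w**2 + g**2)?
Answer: 1035 - 12*sqrt(29) ≈ 970.38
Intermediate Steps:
S(w, g) = sqrt(g**2 + w**2)
1179 - 4*(S((0 + 5)*(-3), 6) + 36) = 1179 - 4*(sqrt(6**2 + ((0 + 5)*(-3))**2) + 36) = 1179 - 4*(sqrt(36 + (5*(-3))**2) + 36) = 1179 - 4*(sqrt(36 + (-15)**2) + 36) = 1179 - 4*(sqrt(36 + 225) + 36) = 1179 - 4*(sqrt(261) + 36) = 1179 - 4*(3*sqrt(29) + 36) = 1179 - 4*(36 + 3*sqrt(29)) = 1179 + (-144 - 12*sqrt(29)) = 1035 - 12*sqrt(29)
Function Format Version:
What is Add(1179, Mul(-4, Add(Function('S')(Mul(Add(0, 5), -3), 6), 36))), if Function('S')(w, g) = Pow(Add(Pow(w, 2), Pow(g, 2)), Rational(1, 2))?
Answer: Add(1035, Mul(-12, Pow(29, Rational(1, 2)))) ≈ 970.38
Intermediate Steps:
Function('S')(w, g) = Pow(Add(Pow(g, 2), Pow(w, 2)), Rational(1, 2))
Add(1179, Mul(-4, Add(Function('S')(Mul(Add(0, 5), -3), 6), 36))) = Add(1179, Mul(-4, Add(Pow(Add(Pow(6, 2), Pow(Mul(Add(0, 5), -3), 2)), Rational(1, 2)), 36))) = Add(1179, Mul(-4, Add(Pow(Add(36, Pow(Mul(5, -3), 2)), Rational(1, 2)), 36))) = Add(1179, Mul(-4, Add(Pow(Add(36, Pow(-15, 2)), Rational(1, 2)), 36))) = Add(1179, Mul(-4, Add(Pow(Add(36, 225), Rational(1, 2)), 36))) = Add(1179, Mul(-4, Add(Pow(261, Rational(1, 2)), 36))) = Add(1179, Mul(-4, Add(Mul(3, Pow(29, Rational(1, 2))), 36))) = Add(1179, Mul(-4, Add(36, Mul(3, Pow(29, Rational(1, 2)))))) = Add(1179, Add(-144, Mul(-12, Pow(29, Rational(1, 2))))) = Add(1035, Mul(-12, Pow(29, Rational(1, 2))))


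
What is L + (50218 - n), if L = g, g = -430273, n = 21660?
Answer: -401715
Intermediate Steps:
L = -430273
L + (50218 - n) = -430273 + (50218 - 1*21660) = -430273 + (50218 - 21660) = -430273 + 28558 = -401715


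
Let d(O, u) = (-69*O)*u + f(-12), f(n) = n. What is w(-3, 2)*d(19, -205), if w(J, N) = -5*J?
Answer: 4031145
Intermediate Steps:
d(O, u) = -12 - 69*O*u (d(O, u) = (-69*O)*u - 12 = -69*O*u - 12 = -12 - 69*O*u)
w(-3, 2)*d(19, -205) = (-5*(-3))*(-12 - 69*19*(-205)) = 15*(-12 + 268755) = 15*268743 = 4031145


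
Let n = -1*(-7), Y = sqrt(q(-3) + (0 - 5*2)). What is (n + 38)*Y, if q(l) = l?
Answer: 45*I*sqrt(13) ≈ 162.25*I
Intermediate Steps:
Y = I*sqrt(13) (Y = sqrt(-3 + (0 - 5*2)) = sqrt(-3 + (0 - 10)) = sqrt(-3 - 10) = sqrt(-13) = I*sqrt(13) ≈ 3.6056*I)
n = 7
(n + 38)*Y = (7 + 38)*(I*sqrt(13)) = 45*(I*sqrt(13)) = 45*I*sqrt(13)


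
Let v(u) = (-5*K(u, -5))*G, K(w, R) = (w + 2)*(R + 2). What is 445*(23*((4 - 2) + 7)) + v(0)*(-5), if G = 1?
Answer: 91965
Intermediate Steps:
K(w, R) = (2 + R)*(2 + w) (K(w, R) = (2 + w)*(2 + R) = (2 + R)*(2 + w))
v(u) = 30 + 15*u (v(u) = -5*(4 + 2*(-5) + 2*u - 5*u)*1 = -5*(4 - 10 + 2*u - 5*u)*1 = -5*(-6 - 3*u)*1 = (30 + 15*u)*1 = 30 + 15*u)
445*(23*((4 - 2) + 7)) + v(0)*(-5) = 445*(23*((4 - 2) + 7)) + (30 + 15*0)*(-5) = 445*(23*(2 + 7)) + (30 + 0)*(-5) = 445*(23*9) + 30*(-5) = 445*207 - 150 = 92115 - 150 = 91965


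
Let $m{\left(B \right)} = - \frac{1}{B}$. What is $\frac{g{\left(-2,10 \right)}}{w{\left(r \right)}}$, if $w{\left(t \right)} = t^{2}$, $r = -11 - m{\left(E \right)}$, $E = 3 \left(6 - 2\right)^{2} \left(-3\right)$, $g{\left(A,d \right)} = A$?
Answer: $- \frac{41472}{2512225} \approx -0.016508$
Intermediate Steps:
$E = -144$ ($E = 3 \cdot 4^{2} \left(-3\right) = 3 \cdot 16 \left(-3\right) = 48 \left(-3\right) = -144$)
$r = - \frac{1585}{144}$ ($r = -11 - - \frac{1}{-144} = -11 - \left(-1\right) \left(- \frac{1}{144}\right) = -11 - \frac{1}{144} = - \frac{1585}{144} \approx -11.007$)
$\frac{g{\left(-2,10 \right)}}{w{\left(r \right)}} = - \frac{2}{\left(- \frac{1585}{144}\right)^{2}} = - \frac{2}{\frac{2512225}{20736}} = \left(-2\right) \frac{20736}{2512225} = - \frac{41472}{2512225}$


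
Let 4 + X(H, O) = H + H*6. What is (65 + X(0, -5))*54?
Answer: 3294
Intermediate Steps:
X(H, O) = -4 + 7*H (X(H, O) = -4 + (H + H*6) = -4 + (H + 6*H) = -4 + 7*H)
(65 + X(0, -5))*54 = (65 + (-4 + 7*0))*54 = (65 + (-4 + 0))*54 = (65 - 4)*54 = 61*54 = 3294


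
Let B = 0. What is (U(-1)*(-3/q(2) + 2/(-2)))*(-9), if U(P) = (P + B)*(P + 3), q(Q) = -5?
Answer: -36/5 ≈ -7.2000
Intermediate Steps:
U(P) = P*(3 + P) (U(P) = (P + 0)*(P + 3) = P*(3 + P))
(U(-1)*(-3/q(2) + 2/(-2)))*(-9) = ((-(3 - 1))*(-3/(-5) + 2/(-2)))*(-9) = ((-1*2)*(-3*(-1/5) + 2*(-1/2)))*(-9) = -2*(3/5 - 1)*(-9) = -2*(-2/5)*(-9) = (4/5)*(-9) = -36/5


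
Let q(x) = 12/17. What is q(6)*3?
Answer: 36/17 ≈ 2.1176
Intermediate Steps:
q(x) = 12/17 (q(x) = 12*(1/17) = 12/17)
q(6)*3 = (12/17)*3 = 36/17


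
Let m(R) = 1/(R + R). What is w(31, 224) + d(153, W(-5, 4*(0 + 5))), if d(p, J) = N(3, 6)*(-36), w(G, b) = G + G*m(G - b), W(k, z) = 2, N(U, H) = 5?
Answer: -57545/386 ≈ -149.08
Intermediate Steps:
m(R) = 1/(2*R)
w(G, b) = G + G/(2*(G - b)) (w(G, b) = G + G*(1/(2*(G - b))) = G + G/(2*(G - b)))
d(p, J) = -180 (d(p, J) = 5*(-36) = -180)
w(31, 224) + d(153, W(-5, 4*(0 + 5))) = (½)*31*(1 - 2*224 + 2*31)/(31 - 1*224) - 180 = (½)*31*(1 - 448 + 62)/(31 - 224) - 180 = (½)*31*(-385)/(-193) - 180 = (½)*31*(-1/193)*(-385) - 180 = 11935/386 - 180 = -57545/386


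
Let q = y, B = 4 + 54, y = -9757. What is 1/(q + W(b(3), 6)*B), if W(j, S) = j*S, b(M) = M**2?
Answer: -1/6625 ≈ -0.00015094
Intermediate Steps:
B = 58
q = -9757
W(j, S) = S*j
1/(q + W(b(3), 6)*B) = 1/(-9757 + (6*3**2)*58) = 1/(-9757 + (6*9)*58) = 1/(-9757 + 54*58) = 1/(-9757 + 3132) = 1/(-6625) = -1/6625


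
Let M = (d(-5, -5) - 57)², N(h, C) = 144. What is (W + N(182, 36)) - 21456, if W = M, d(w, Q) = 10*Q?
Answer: -9863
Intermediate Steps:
M = 11449 (M = (10*(-5) - 57)² = (-50 - 57)² = (-107)² = 11449)
W = 11449
(W + N(182, 36)) - 21456 = (11449 + 144) - 21456 = 11593 - 21456 = -9863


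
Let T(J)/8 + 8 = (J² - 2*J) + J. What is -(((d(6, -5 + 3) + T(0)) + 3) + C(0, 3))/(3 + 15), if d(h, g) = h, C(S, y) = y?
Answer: 26/9 ≈ 2.8889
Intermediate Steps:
T(J) = -64 - 8*J + 8*J² (T(J) = -64 + 8*((J² - 2*J) + J) = -64 + 8*(J² - J) = -64 + (-8*J + 8*J²) = -64 - 8*J + 8*J²)
-(((d(6, -5 + 3) + T(0)) + 3) + C(0, 3))/(3 + 15) = -(((6 + (-64 - 8*0 + 8*0²)) + 3) + 3)/(3 + 15) = -(((6 + (-64 + 0 + 8*0)) + 3) + 3)/18 = -(((6 + (-64 + 0 + 0)) + 3) + 3)/18 = -(((6 - 64) + 3) + 3)/18 = -((-58 + 3) + 3)/18 = -(-55 + 3)/18 = -(-52)/18 = -1*(-26/9) = 26/9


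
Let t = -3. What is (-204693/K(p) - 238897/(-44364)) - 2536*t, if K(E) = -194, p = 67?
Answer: 37303240399/4303308 ≈ 8668.5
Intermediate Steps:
(-204693/K(p) - 238897/(-44364)) - 2536*t = (-204693/(-194) - 238897/(-44364)) - 2536*(-3) = (-204693*(-1/194) - 238897*(-1/44364)) + 7608 = (204693/194 + 238897/44364) + 7608 = 4563673135/4303308 + 7608 = 37303240399/4303308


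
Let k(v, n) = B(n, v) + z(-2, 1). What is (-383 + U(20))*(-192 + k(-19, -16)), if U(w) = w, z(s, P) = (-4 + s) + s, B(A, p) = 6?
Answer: 70422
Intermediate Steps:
z(s, P) = -4 + 2*s
k(v, n) = -2 (k(v, n) = 6 + (-4 + 2*(-2)) = 6 + (-4 - 4) = 6 - 8 = -2)
(-383 + U(20))*(-192 + k(-19, -16)) = (-383 + 20)*(-192 - 2) = -363*(-194) = 70422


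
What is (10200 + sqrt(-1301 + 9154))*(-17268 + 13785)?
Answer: -35526600 - 3483*sqrt(7853) ≈ -3.5835e+7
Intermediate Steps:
(10200 + sqrt(-1301 + 9154))*(-17268 + 13785) = (10200 + sqrt(7853))*(-3483) = -35526600 - 3483*sqrt(7853)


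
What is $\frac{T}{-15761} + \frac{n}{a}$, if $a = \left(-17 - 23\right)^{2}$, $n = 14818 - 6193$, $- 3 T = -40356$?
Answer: $\frac{4576617}{1008704} \approx 4.5371$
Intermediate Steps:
$T = 13452$ ($T = \left(- \frac{1}{3}\right) \left(-40356\right) = 13452$)
$n = 8625$ ($n = 14818 - 6193 = 8625$)
$a = 1600$ ($a = \left(-40\right)^{2} = 1600$)
$\frac{T}{-15761} + \frac{n}{a} = \frac{13452}{-15761} + \frac{8625}{1600} = 13452 \left(- \frac{1}{15761}\right) + 8625 \cdot \frac{1}{1600} = - \frac{13452}{15761} + \frac{345}{64} = \frac{4576617}{1008704}$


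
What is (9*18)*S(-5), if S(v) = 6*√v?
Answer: 972*I*√5 ≈ 2173.5*I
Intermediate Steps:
(9*18)*S(-5) = (9*18)*(6*√(-5)) = 162*(6*(I*√5)) = 162*(6*I*√5) = 972*I*√5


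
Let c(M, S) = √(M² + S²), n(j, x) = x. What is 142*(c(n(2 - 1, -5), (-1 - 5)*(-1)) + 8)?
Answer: 1136 + 142*√61 ≈ 2245.1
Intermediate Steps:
142*(c(n(2 - 1, -5), (-1 - 5)*(-1)) + 8) = 142*(√((-5)² + ((-1 - 5)*(-1))²) + 8) = 142*(√(25 + (-6*(-1))²) + 8) = 142*(√(25 + 6²) + 8) = 142*(√(25 + 36) + 8) = 142*(√61 + 8) = 142*(8 + √61) = 1136 + 142*√61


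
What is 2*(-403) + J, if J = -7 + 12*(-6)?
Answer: -885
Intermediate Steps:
J = -79 (J = -7 - 72 = -79)
2*(-403) + J = 2*(-403) - 79 = -806 - 79 = -885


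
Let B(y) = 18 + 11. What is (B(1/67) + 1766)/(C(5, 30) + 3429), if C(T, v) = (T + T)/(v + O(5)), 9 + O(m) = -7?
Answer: 12565/24008 ≈ 0.52337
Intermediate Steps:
O(m) = -16 (O(m) = -9 - 7 = -16)
C(T, v) = 2*T/(-16 + v) (C(T, v) = (T + T)/(v - 16) = (2*T)/(-16 + v) = 2*T/(-16 + v))
B(y) = 29
(B(1/67) + 1766)/(C(5, 30) + 3429) = (29 + 1766)/(2*5/(-16 + 30) + 3429) = 1795/(2*5/14 + 3429) = 1795/(2*5*(1/14) + 3429) = 1795/(5/7 + 3429) = 1795/(24008/7) = 1795*(7/24008) = 12565/24008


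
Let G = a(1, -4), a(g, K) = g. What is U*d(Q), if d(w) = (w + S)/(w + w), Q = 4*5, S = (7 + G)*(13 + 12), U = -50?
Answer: -275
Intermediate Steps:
G = 1
S = 200 (S = (7 + 1)*(13 + 12) = 8*25 = 200)
Q = 20
d(w) = (200 + w)/(2*w) (d(w) = (w + 200)/(w + w) = (200 + w)/((2*w)) = (200 + w)*(1/(2*w)) = (200 + w)/(2*w))
U*d(Q) = -25*(200 + 20)/20 = -25*220/20 = -50*11/2 = -275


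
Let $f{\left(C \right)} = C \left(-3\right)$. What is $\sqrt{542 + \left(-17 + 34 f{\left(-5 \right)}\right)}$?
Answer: $3 \sqrt{115} \approx 32.171$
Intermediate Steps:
$f{\left(C \right)} = - 3 C$
$\sqrt{542 + \left(-17 + 34 f{\left(-5 \right)}\right)} = \sqrt{542 - \left(17 - 34 \left(\left(-3\right) \left(-5\right)\right)\right)} = \sqrt{542 + \left(-17 + 34 \cdot 15\right)} = \sqrt{542 + \left(-17 + 510\right)} = \sqrt{542 + 493} = \sqrt{1035} = 3 \sqrt{115}$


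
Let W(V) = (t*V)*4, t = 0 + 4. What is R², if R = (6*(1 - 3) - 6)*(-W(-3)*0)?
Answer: 0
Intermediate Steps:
t = 4
W(V) = 16*V (W(V) = (4*V)*4 = 16*V)
R = 0 (R = (6*(1 - 3) - 6)*(-16*(-3)*0) = (6*(-2) - 6)*(-1*(-48)*0) = (-12 - 6)*(48*0) = -18*0 = 0)
R² = 0² = 0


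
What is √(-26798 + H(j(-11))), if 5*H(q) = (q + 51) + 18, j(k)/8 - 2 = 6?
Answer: 3*I*√74365/5 ≈ 163.62*I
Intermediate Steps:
j(k) = 64 (j(k) = 16 + 8*6 = 16 + 48 = 64)
H(q) = 69/5 + q/5 (H(q) = ((q + 51) + 18)/5 = ((51 + q) + 18)/5 = (69 + q)/5 = 69/5 + q/5)
√(-26798 + H(j(-11))) = √(-26798 + (69/5 + (⅕)*64)) = √(-26798 + (69/5 + 64/5)) = √(-26798 + 133/5) = √(-133857/5) = 3*I*√74365/5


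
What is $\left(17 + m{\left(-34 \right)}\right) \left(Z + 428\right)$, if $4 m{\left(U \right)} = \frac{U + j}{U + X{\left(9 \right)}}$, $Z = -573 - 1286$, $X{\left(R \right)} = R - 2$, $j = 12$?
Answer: $- \frac{49237}{2} \approx -24619.0$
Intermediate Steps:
$X{\left(R \right)} = -2 + R$
$Z = -1859$ ($Z = -573 - 1286 = -1859$)
$m{\left(U \right)} = \frac{12 + U}{4 \left(7 + U\right)}$ ($m{\left(U \right)} = \frac{\left(U + 12\right) \frac{1}{U + \left(-2 + 9\right)}}{4} = \frac{\left(12 + U\right) \frac{1}{U + 7}}{4} = \frac{\left(12 + U\right) \frac{1}{7 + U}}{4} = \frac{\frac{1}{7 + U} \left(12 + U\right)}{4} = \frac{12 + U}{4 \left(7 + U\right)}$)
$\left(17 + m{\left(-34 \right)}\right) \left(Z + 428\right) = \left(17 + \frac{12 - 34}{4 \left(7 - 34\right)}\right) \left(-1859 + 428\right) = \left(17 + \frac{1}{4} \frac{1}{-27} \left(-22\right)\right) \left(-1431\right) = \left(17 + \frac{1}{4} \left(- \frac{1}{27}\right) \left(-22\right)\right) \left(-1431\right) = \left(17 + \frac{11}{54}\right) \left(-1431\right) = \frac{929}{54} \left(-1431\right) = - \frac{49237}{2}$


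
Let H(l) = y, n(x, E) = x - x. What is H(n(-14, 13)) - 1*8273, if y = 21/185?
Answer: -1530484/185 ≈ -8272.9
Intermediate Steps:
n(x, E) = 0
y = 21/185 (y = 21*(1/185) = 21/185 ≈ 0.11351)
H(l) = 21/185
H(n(-14, 13)) - 1*8273 = 21/185 - 1*8273 = 21/185 - 8273 = -1530484/185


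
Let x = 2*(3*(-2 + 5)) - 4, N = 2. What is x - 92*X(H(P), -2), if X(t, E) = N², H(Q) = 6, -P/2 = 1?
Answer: -354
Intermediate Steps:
P = -2 (P = -2*1 = -2)
x = 14 (x = 2*(3*3) - 4 = 2*9 - 4 = 18 - 4 = 14)
X(t, E) = 4 (X(t, E) = 2² = 4)
x - 92*X(H(P), -2) = 14 - 92*4 = 14 - 368 = -354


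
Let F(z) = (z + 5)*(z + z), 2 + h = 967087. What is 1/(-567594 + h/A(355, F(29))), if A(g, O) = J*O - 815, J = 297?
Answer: -584869/331967168101 ≈ -1.7618e-6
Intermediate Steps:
h = 967085 (h = -2 + 967087 = 967085)
F(z) = 2*z*(5 + z) (F(z) = (5 + z)*(2*z) = 2*z*(5 + z))
A(g, O) = -815 + 297*O (A(g, O) = 297*O - 815 = -815 + 297*O)
1/(-567594 + h/A(355, F(29))) = 1/(-567594 + 967085/(-815 + 297*(2*29*(5 + 29)))) = 1/(-567594 + 967085/(-815 + 297*(2*29*34))) = 1/(-567594 + 967085/(-815 + 297*1972)) = 1/(-567594 + 967085/(-815 + 585684)) = 1/(-567594 + 967085/584869) = 1/(-331967168101/584869) = -584869/331967168101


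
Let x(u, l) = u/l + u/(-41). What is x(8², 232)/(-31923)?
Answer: 1528/37956447 ≈ 4.0257e-5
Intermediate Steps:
x(u, l) = -u/41 + u/l (x(u, l) = u/l + u*(-1/41) = u/l - u/41 = -u/41 + u/l)
x(8², 232)/(-31923) = (-1/41*8² + 8²/232)/(-31923) = (-1/41*64 + 64*(1/232))*(-1/31923) = (-64/41 + 8/29)*(-1/31923) = -1528/1189*(-1/31923) = 1528/37956447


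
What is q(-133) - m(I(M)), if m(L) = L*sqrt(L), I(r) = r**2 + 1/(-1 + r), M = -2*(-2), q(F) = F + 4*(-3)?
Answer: -145 - 343*sqrt(3)/9 ≈ -211.01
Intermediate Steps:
q(F) = -12 + F (q(F) = F - 12 = -12 + F)
M = 4
m(L) = L**(3/2)
q(-133) - m(I(M)) = (-12 - 133) - ((1 + 4**3 - 1*4**2)/(-1 + 4))**(3/2) = -145 - ((1 + 64 - 1*16)/3)**(3/2) = -145 - ((1 + 64 - 16)/3)**(3/2) = -145 - ((1/3)*49)**(3/2) = -145 - (49/3)**(3/2) = -145 - 343*sqrt(3)/9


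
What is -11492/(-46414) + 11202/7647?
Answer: 101301492/59154643 ≈ 1.7125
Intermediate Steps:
-11492/(-46414) + 11202/7647 = -11492*(-1/46414) + 11202*(1/7647) = 5746/23207 + 3734/2549 = 101301492/59154643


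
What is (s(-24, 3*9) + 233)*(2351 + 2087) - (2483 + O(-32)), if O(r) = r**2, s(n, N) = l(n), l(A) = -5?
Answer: 1008357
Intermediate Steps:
s(n, N) = -5
(s(-24, 3*9) + 233)*(2351 + 2087) - (2483 + O(-32)) = (-5 + 233)*(2351 + 2087) - (2483 + (-32)**2) = 228*4438 - (2483 + 1024) = 1011864 - 1*3507 = 1011864 - 3507 = 1008357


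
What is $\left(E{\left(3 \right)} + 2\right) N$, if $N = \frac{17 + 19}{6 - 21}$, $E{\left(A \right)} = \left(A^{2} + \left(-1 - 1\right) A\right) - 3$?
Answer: $- \frac{24}{5} \approx -4.8$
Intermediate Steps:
$E{\left(A \right)} = -3 + A^{2} - 2 A$ ($E{\left(A \right)} = \left(A^{2} - 2 A\right) - 3 = -3 + A^{2} - 2 A$)
$N = - \frac{12}{5}$ ($N = \frac{36}{-15} = 36 \left(- \frac{1}{15}\right) = - \frac{12}{5} \approx -2.4$)
$\left(E{\left(3 \right)} + 2\right) N = \left(\left(-3 + 3^{2} - 6\right) + 2\right) \left(- \frac{12}{5}\right) = \left(\left(-3 + 9 - 6\right) + 2\right) \left(- \frac{12}{5}\right) = \left(0 + 2\right) \left(- \frac{12}{5}\right) = 2 \left(- \frac{12}{5}\right) = - \frac{24}{5}$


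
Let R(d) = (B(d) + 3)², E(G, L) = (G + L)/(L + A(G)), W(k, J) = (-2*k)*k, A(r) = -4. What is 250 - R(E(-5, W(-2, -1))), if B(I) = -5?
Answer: 246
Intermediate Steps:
W(k, J) = -2*k²
E(G, L) = (G + L)/(-4 + L) (E(G, L) = (G + L)/(L - 4) = (G + L)/(-4 + L))
R(d) = 4 (R(d) = (-5 + 3)² = (-2)² = 4)
250 - R(E(-5, W(-2, -1))) = 250 - 1*4 = 250 - 4 = 246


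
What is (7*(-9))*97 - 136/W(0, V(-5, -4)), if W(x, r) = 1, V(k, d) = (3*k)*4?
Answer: -6247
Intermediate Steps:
V(k, d) = 12*k
(7*(-9))*97 - 136/W(0, V(-5, -4)) = (7*(-9))*97 - 136/1 = -63*97 - 136*1 = -6111 - 136 = -6247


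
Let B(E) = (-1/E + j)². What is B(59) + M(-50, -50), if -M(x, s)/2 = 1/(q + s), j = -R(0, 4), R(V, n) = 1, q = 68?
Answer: 28919/31329 ≈ 0.92307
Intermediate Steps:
j = -1 (j = -1*1 = -1)
M(x, s) = -2/(68 + s)
B(E) = (-1 - 1/E)² (B(E) = (-1/E - 1)² = (-1 - 1/E)²)
B(59) + M(-50, -50) = (1 + 59)²/59² - 2/(68 - 50) = (1/3481)*60² - 2/18 = (1/3481)*3600 - 2*1/18 = 3600/3481 - ⅑ = 28919/31329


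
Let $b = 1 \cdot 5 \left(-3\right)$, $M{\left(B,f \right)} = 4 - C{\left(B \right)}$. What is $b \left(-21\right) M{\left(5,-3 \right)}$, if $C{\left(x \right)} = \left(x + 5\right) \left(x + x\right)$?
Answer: $-30240$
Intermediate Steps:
$C{\left(x \right)} = 2 x \left(5 + x\right)$ ($C{\left(x \right)} = \left(5 + x\right) 2 x = 2 x \left(5 + x\right)$)
$M{\left(B,f \right)} = 4 - 2 B \left(5 + B\right)$
$b = -15$ ($b = 5 \left(-3\right) = -15$)
$b \left(-21\right) M{\left(5,-3 \right)} = \left(-15\right) \left(-21\right) \left(4 - 10 \left(5 + 5\right)\right) = 315 \left(4 - 10 \cdot 10\right) = 315 \left(4 - 100\right) = 315 \left(-96\right) = -30240$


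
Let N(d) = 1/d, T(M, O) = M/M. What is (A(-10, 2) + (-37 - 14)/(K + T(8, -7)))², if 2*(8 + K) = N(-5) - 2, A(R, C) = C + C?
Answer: 77284/729 ≈ 106.01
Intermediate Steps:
T(M, O) = 1
A(R, C) = 2*C
N(d) = 1/d
K = -91/10 (K = -8 + (1/(-5) - 2)/2 = -8 + (-⅕ - 2)/2 = -8 + (½)*(-11/5) = -8 - 11/10 = -91/10 ≈ -9.1000)
(A(-10, 2) + (-37 - 14)/(K + T(8, -7)))² = (2*2 + (-37 - 14)/(-91/10 + 1))² = (4 - 51/(-81/10))² = (4 - 51*(-10/81))² = (4 + 170/27)² = (278/27)² = 77284/729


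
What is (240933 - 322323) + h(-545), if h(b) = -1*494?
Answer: -81884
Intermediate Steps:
h(b) = -494
(240933 - 322323) + h(-545) = (240933 - 322323) - 494 = -81390 - 494 = -81884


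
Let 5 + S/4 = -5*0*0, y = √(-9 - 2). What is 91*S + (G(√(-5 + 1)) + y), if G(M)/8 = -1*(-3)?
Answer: -1796 + I*√11 ≈ -1796.0 + 3.3166*I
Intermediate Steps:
G(M) = 24 (G(M) = 8*(-1*(-3)) = 8*3 = 24)
y = I*√11 (y = √(-11) = I*√11 ≈ 3.3166*I)
S = -20 (S = -20 + 4*(-5*0*0) = -20 + 4*(0*0) = -20 + 4*0 = -20 + 0 = -20)
91*S + (G(√(-5 + 1)) + y) = 91*(-20) + (24 + I*√11) = -1820 + (24 + I*√11) = -1796 + I*√11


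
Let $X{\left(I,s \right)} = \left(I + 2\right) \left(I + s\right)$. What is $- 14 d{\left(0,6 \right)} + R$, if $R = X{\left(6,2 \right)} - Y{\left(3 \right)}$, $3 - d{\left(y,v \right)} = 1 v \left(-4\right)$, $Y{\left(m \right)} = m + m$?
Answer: $-320$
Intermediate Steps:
$Y{\left(m \right)} = 2 m$
$X{\left(I,s \right)} = \left(2 + I\right) \left(I + s\right)$
$d{\left(y,v \right)} = 3 + 4 v$ ($d{\left(y,v \right)} = 3 - 1 v \left(-4\right) = 3 - v \left(-4\right) = 3 - - 4 v = 3 + 4 v$)
$R = 58$ ($R = \left(6^{2} + 2 \cdot 6 + 2 \cdot 2 + 6 \cdot 2\right) - 2 \cdot 3 = \left(36 + 12 + 4 + 12\right) - 6 = 64 - 6 = 58$)
$- 14 d{\left(0,6 \right)} + R = - 14 \left(3 + 4 \cdot 6\right) + 58 = - 14 \left(3 + 24\right) + 58 = \left(-14\right) 27 + 58 = -378 + 58 = -320$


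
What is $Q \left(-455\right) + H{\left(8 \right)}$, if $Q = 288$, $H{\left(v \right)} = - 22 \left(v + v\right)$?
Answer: $-131392$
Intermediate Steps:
$H{\left(v \right)} = - 44 v$ ($H{\left(v \right)} = - 22 \cdot 2 v = - 44 v$)
$Q \left(-455\right) + H{\left(8 \right)} = 288 \left(-455\right) - 352 = -131040 - 352 = -131392$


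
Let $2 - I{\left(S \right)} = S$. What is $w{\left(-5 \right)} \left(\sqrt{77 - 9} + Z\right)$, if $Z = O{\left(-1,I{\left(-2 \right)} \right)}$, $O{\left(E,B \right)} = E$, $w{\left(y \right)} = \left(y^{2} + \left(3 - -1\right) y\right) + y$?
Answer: $0$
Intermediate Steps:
$w{\left(y \right)} = y^{2} + 5 y$ ($w{\left(y \right)} = \left(y^{2} + \left(3 + 1\right) y\right) + y = \left(y^{2} + 4 y\right) + y = y^{2} + 5 y$)
$I{\left(S \right)} = 2 - S$
$Z = -1$
$w{\left(-5 \right)} \left(\sqrt{77 - 9} + Z\right) = - 5 \left(5 - 5\right) \left(\sqrt{77 - 9} - 1\right) = \left(-5\right) 0 \left(\sqrt{68} - 1\right) = 0 \left(2 \sqrt{17} - 1\right) = 0 \left(-1 + 2 \sqrt{17}\right) = 0$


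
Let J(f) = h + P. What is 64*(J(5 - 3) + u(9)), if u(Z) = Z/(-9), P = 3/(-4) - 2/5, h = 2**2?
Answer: 592/5 ≈ 118.40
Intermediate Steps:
h = 4
P = -23/20 (P = 3*(-1/4) - 2*1/5 = -3/4 - 2/5 = -23/20 ≈ -1.1500)
u(Z) = -Z/9 (u(Z) = Z*(-1/9) = -Z/9)
J(f) = 57/20 (J(f) = 4 - 23/20 = 57/20)
64*(J(5 - 3) + u(9)) = 64*(57/20 - 1/9*9) = 64*(57/20 - 1) = 64*(37/20) = 592/5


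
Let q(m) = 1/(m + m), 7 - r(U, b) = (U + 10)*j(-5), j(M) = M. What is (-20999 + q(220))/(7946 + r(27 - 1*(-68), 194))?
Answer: -3079853/1243440 ≈ -2.4769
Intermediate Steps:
r(U, b) = 57 + 5*U (r(U, b) = 7 - (U + 10)*(-5) = 7 - (10 + U)*(-5) = 7 - (-50 - 5*U) = 7 + (50 + 5*U) = 57 + 5*U)
q(m) = 1/(2*m)
(-20999 + q(220))/(7946 + r(27 - 1*(-68), 194)) = (-20999 + (1/2)/220)/(7946 + (57 + 5*(27 - 1*(-68)))) = (-20999 + (1/2)*(1/220))/(7946 + (57 + 5*(27 + 68))) = (-20999 + 1/440)/(7946 + (57 + 5*95)) = -9239559/(440*(7946 + (57 + 475))) = -9239559/(440*(7946 + 532)) = -9239559/440/8478 = -9239559/440*1/8478 = -3079853/1243440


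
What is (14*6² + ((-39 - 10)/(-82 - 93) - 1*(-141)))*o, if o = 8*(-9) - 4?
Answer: -1226032/25 ≈ -49041.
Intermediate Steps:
o = -76 (o = -72 - 4 = -76)
(14*6² + ((-39 - 10)/(-82 - 93) - 1*(-141)))*o = (14*6² + ((-39 - 10)/(-82 - 93) - 1*(-141)))*(-76) = (14*36 + (-49/(-175) + 141))*(-76) = (504 + (-49*(-1/175) + 141))*(-76) = (504 + (7/25 + 141))*(-76) = (504 + 3532/25)*(-76) = (16132/25)*(-76) = -1226032/25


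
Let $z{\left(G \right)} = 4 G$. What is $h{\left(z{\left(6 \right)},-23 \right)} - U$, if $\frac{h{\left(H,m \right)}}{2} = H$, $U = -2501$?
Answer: $2549$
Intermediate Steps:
$h{\left(H,m \right)} = 2 H$
$h{\left(z{\left(6 \right)},-23 \right)} - U = 2 \cdot 4 \cdot 6 - -2501 = 2 \cdot 24 + 2501 = 48 + 2501 = 2549$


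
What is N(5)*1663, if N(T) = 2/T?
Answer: 3326/5 ≈ 665.20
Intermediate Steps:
N(5)*1663 = (2/5)*1663 = (2*(⅕))*1663 = (⅖)*1663 = 3326/5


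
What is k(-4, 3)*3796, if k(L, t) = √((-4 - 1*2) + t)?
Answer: 3796*I*√3 ≈ 6574.9*I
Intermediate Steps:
k(L, t) = √(-6 + t) (k(L, t) = √((-4 - 2) + t) = √(-6 + t))
k(-4, 3)*3796 = √(-6 + 3)*3796 = √(-3)*3796 = (I*√3)*3796 = 3796*I*√3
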